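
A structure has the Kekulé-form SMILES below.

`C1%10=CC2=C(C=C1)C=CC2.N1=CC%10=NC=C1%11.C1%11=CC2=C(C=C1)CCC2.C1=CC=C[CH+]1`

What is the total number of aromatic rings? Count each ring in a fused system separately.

3

The SMILES encodes a six-membered carbon ring with three alternating C=C double bonds, fused to a five-membered carbon ring containing one C=C double bond and one sp³ carbon; a six-membered ring with nitrogens at positions 1 and 4 and three alternating double bonds; a six-membered carbon ring with three alternating C=C double bonds, fused to a saturated five-membered carbon ring; a five-membered all-carbon ring bearing a positive charge on one carbon, with two C=C double bonds.
The 6-membered ring has a continuous p-orbital overlap around the ring; 3 ring double bonds give 6 π electrons. 6 = 4(1)+2, so it is aromatic (benzene ring).
The 5-membered ring has one sp³ carbon, so it is not fully conjugated — not aromatic (cyclopentene ring).
The 6-membered ring with two nitrogens (1,4) is fully conjugated (every ring atom contributes a p orbital); 3 ring double bonds give 6 π electrons. That satisfies 4n+2 with n=1, so it is aromatic (pyrazine).
The second 6-membered ring is planar and fully conjugated; 3 ring double bonds give 6 π electrons. That satisfies 4n+2 with n=1, so it is aromatic (benzene ring).
The second 5-membered ring has three sp³ carbons, so it is not fully conjugated — not aromatic (cyclopentane ring).
The third 5-membered ring has only sp² ring atoms; a planar conformation would have a fully conjugated π system of 4 electrons. But 4 = 4(1), which is 4n not 4n+2, so it is not aromatic (cyclopentadienyl cation).
3 of the 6 rings are aromatic. Total: 3.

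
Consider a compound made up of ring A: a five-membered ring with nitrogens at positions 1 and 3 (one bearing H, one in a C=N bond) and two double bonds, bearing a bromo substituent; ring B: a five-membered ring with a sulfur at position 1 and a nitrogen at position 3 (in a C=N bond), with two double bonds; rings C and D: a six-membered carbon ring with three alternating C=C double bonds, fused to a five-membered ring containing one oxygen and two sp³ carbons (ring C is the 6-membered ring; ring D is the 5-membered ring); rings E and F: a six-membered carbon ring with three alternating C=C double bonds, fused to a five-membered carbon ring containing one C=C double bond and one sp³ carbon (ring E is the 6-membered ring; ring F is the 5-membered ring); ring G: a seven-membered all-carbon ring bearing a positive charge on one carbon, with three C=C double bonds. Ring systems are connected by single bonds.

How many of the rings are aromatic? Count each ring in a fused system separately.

5

Ring A is planar and fully conjugated; 2 ring double bonds (4 π electrons) plus a heteroatom lone pair (2) give 6 π electrons. That satisfies 4n+2 with n=1, so ring A is aromatic (imidazole).
Ring B has a continuous p-orbital overlap around the ring; 2 ring double bonds (4 π electrons) plus a heteroatom lone pair (2) give 6 π electrons. 6 = 4(1)+2, so ring B is aromatic (thiazole).
Ring C is fully conjugated (every ring atom contributes a p orbital); 3 ring double bonds give 6 π electrons. That satisfies 4n+2 with n=1, so ring C is aromatic (benzene ring).
Ring D has two sp³ carbons, so it is not fully conjugated — not aromatic (oxolane ring).
Ring E is planar and fully conjugated; 3 ring double bonds give 6 π electrons. That satisfies 4n+2 with n=1, so ring E is aromatic (benzene ring).
Ring F has one sp³ carbon, so it is not fully conjugated — not aromatic (cyclopentene ring).
Ring G has a continuous p-orbital overlap around the ring; 3 ring double bonds (6 π electrons) plus the carbocation's empty p orbital (0, but keeps the ring conjugated) give 6 π electrons. Since 6 = 4n+2 (n=1), ring G is aromatic (tropylium cation).
Aromatic: A, B, C, E, G. Total: 5.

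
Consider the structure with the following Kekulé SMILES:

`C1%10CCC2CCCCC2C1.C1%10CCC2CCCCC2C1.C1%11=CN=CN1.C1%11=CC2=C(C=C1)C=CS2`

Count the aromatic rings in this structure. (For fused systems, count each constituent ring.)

3

The SMILES encodes two fused six-membered saturated carbon rings; two fused six-membered saturated carbon rings; a five-membered ring with nitrogens at positions 1 and 3 (one bearing H, one in a C=N bond) and two double bonds; a six-membered carbon ring with three alternating C=C double bonds, fused to a five-membered ring containing one sulfur and two C=C double bonds.
The 6-membered ring has only sp³ atoms, so it is not fully conjugated — not aromatic (cyclohexane ring).
The second 6-membered ring has only sp³ atoms, so it is not fully conjugated — not aromatic (cyclohexane ring).
The third 6-membered ring has only sp³ atoms, so it is not fully conjugated — not aromatic (cyclohexane ring).
The fourth 6-membered ring has only sp³ atoms, so it is not fully conjugated — not aromatic (cyclohexane ring).
The 5-membered ring with two nitrogens (one N–H, one =N–) is fully conjugated (every ring atom contributes a p orbital); 2 ring double bonds (4 π electrons) plus a heteroatom lone pair (2) give 6 π electrons. That satisfies 4n+2 with n=1, so it is aromatic (imidazole).
The fused 6/5-membered bicyclic (with one sulfur) is a single π system with 9 sp² atoms and 10 π electrons from ring double bonds plus a heteroatom lone pair. 10 = 4(2)+2, so the system is aromatic and both rings count as aromatic (benzothiophene).
3 of the 7 rings are aromatic. Total: 3.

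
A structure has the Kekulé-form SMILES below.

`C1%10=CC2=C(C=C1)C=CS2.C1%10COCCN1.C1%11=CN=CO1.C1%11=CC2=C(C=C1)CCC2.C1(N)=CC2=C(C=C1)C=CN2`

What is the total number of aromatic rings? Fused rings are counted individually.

The SMILES encodes a six-membered carbon ring with three alternating C=C double bonds, fused to a five-membered ring containing one sulfur and two C=C double bonds; a six-membered saturated ring with an oxygen and an N–H nitrogen at positions 1 and 4; a five-membered ring with an oxygen at position 1 and a nitrogen at position 3 (in a C=N bond), with two double bonds; a six-membered carbon ring with three alternating C=C double bonds, fused to a saturated five-membered carbon ring; a six-membered carbon ring with three alternating C=C double bonds, fused to a five-membered ring containing one N–H nitrogen and two C=C double bonds.
The fused 6/5-membered bicyclic (with one sulfur) is a single π system with 9 sp² atoms and 10 π electrons from ring double bonds plus a heteroatom lone pair. 10 = 4(2)+2, so the system is aromatic and both rings count as aromatic (benzothiophene).
The 6-membered ring with one oxygen and one N–H (1,4) has only sp³ atoms, so it is not fully conjugated — not aromatic (morpholine).
The 5-membered ring with one oxygen and one =N– has a continuous p-orbital overlap around the ring; 2 ring double bonds (4 π electrons) plus a heteroatom lone pair (2) give 6 π electrons. Since 6 = 4n+2 (n=1), it is aromatic (oxazole).
The 6-membered ring is fully conjugated (every ring atom contributes a p orbital); 3 ring double bonds give 6 π electrons. Since 6 = 4n+2 (n=1), it is aromatic (benzene ring).
The 5-membered ring has three sp³ carbons, so it is not fully conjugated — not aromatic (cyclopentane ring).
The fused 6/5-membered bicyclic (with one N–H) is a single π system with 9 sp² atoms and 10 π electrons from ring double bonds plus a heteroatom lone pair. 10 = 4(2)+2, so the system is aromatic and both rings count as aromatic (indole).
6 of the 8 rings are aromatic. Total: 6.

6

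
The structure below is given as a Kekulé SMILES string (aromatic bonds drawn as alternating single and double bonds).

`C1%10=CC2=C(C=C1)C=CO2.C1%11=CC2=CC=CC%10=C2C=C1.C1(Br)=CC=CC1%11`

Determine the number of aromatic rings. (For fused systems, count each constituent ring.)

The SMILES encodes a six-membered carbon ring with three alternating C=C double bonds, fused to a five-membered ring containing one oxygen and two C=C double bonds; two fused six-membered carbon rings, each with three alternating C=C double bonds; a five-membered carbon ring with two conjugated C=C double bonds and one sp³ carbon.
The fused 6/5-membered bicyclic (with one oxygen) is a single π system with 9 sp² atoms and 10 π electrons from ring double bonds plus a heteroatom lone pair. 10 = 4(2)+2, so the system is aromatic and both rings count as aromatic (benzofuran).
The fused 6/6-membered bicyclic is a single π system with 10 sp² atoms and 10 π electrons from ring double bonds. 10 = 4(2)+2, so the system is aromatic and both rings count as aromatic (naphthalene).
The 5-membered ring has one sp³ carbon, so it is not fully conjugated — not aromatic (cyclopentadiene).
4 of the 5 rings are aromatic. Total: 4.

4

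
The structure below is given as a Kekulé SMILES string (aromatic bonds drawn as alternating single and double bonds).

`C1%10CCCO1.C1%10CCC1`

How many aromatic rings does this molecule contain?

0

The SMILES encodes a five-membered saturated ring of four carbons and one oxygen; a four-membered saturated carbon ring.
The 5-membered ring with one oxygen has only sp³ atoms, so it is not fully conjugated — not aromatic (tetrahydrofuran).
The 4-membered ring has only sp³ atoms, so it is not fully conjugated — not aromatic (cyclobutane).
None of the rings are aromatic. Total: 0.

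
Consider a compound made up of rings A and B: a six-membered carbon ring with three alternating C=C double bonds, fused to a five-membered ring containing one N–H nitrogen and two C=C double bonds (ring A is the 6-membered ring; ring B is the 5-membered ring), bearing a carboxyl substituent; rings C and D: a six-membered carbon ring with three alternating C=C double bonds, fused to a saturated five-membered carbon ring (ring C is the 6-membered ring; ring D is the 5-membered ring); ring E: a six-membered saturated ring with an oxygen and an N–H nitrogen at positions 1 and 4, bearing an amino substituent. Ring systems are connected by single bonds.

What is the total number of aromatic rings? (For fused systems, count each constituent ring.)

Rings A and B form a fused bicyclic system (with one N–H) with 9 sp² atoms and 10 π electrons from ring double bonds plus a heteroatom lone pair. 10 = 4(2)+2, so the system is aromatic and both rings count as aromatic (indole).
Ring C is fully conjugated (every ring atom contributes a p orbital); 3 ring double bonds give 6 π electrons. Since 6 = 4n+2 (n=1), ring C is aromatic (benzene ring).
Ring D has three sp³ carbons, so it is not fully conjugated — not aromatic (cyclopentane ring).
Ring E has only sp³ atoms, so it is not fully conjugated — not aromatic (morpholine).
Aromatic: A, B, C. Total: 3.

3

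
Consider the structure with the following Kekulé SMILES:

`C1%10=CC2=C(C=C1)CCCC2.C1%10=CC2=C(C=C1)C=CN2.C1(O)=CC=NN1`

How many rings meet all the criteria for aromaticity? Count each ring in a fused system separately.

The SMILES encodes a six-membered carbon ring with three alternating C=C double bonds, fused to a saturated six-membered carbon ring; a six-membered carbon ring with three alternating C=C double bonds, fused to a five-membered ring containing one N–H nitrogen and two C=C double bonds; a five-membered ring with two adjacent nitrogens (one bearing H, one in a double bond) and two double bonds.
The 6-membered ring is fully conjugated (every ring atom contributes a p orbital); 3 ring double bonds give 6 π electrons. Since 6 = 4n+2 (n=1), it is aromatic (benzene ring).
The second 6-membered ring has four sp³ carbons, so it is not fully conjugated — not aromatic (cyclohexane ring).
The fused 6/5-membered bicyclic (with one N–H) is a single π system with 9 sp² atoms and 10 π electrons from ring double bonds plus a heteroatom lone pair. 10 = 4(2)+2, so the system is aromatic and both rings count as aromatic (indole).
The 5-membered ring with two adjacent nitrogens (one N–H, one =N–) has a continuous p-orbital overlap around the ring; 2 ring double bonds (4 π electrons) plus a heteroatom lone pair (2) give 6 π electrons. 6 = 4(1)+2, so it is aromatic (pyrazole).
4 of the 5 rings are aromatic. Total: 4.

4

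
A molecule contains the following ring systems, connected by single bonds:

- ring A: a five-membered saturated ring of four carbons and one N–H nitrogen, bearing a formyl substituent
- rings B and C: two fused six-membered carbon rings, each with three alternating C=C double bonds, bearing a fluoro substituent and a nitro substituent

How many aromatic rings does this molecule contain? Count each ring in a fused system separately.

2

Ring A has only sp³ atoms, so it is not fully conjugated — not aromatic (pyrrolidine).
Rings B and C form a fused bicyclic system with 10 sp² atoms and 10 π electrons from ring double bonds. 10 = 4(2)+2, so the system is aromatic and both rings count as aromatic (naphthalene).
Aromatic: B, C. Total: 2.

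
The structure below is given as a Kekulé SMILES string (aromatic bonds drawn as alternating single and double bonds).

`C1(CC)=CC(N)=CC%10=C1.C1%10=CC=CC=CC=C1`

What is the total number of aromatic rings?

The SMILES encodes a six-membered carbon ring with three alternating C=C double bonds; an eight-membered carbon ring with four alternating C=C double bonds.
The 6-membered ring has a continuous p-orbital overlap around the ring; 3 ring double bonds give 6 π electrons. Since 6 = 4n+2 (n=1), it is aromatic (benzene).
The 8-membered ring has only sp² ring atoms; a planar conformation would have a fully conjugated π system of 8 electrons. But 8 = 4(2), which is 4n not 4n+2, so it is not aromatic (cyclooctatetraene) — cyclooctatetraene distorts into a non-planar tub to avoid antiaromaticity.
1 of the 2 rings is aromatic. Total: 1.

1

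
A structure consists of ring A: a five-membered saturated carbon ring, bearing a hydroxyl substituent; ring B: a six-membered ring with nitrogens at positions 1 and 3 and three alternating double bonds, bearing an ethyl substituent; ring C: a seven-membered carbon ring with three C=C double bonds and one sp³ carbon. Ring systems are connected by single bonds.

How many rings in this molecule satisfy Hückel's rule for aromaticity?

1

Ring A has only sp³ atoms, so it is not fully conjugated — not aromatic (cyclopentane).
Ring B is fully conjugated (every ring atom contributes a p orbital); 3 ring double bonds give 6 π electrons. That satisfies 4n+2 with n=1, so ring B is aromatic (pyrimidine).
Ring C has one sp³ carbon, so it is not fully conjugated — not aromatic (cycloheptatriene).
Aromatic: B. Total: 1.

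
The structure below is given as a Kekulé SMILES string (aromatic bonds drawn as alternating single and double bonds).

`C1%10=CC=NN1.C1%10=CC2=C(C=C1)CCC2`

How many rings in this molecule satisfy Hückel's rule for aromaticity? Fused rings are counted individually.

2

The SMILES encodes a five-membered ring with two adjacent nitrogens (one bearing H, one in a double bond) and two double bonds; a six-membered carbon ring with three alternating C=C double bonds, fused to a saturated five-membered carbon ring.
The 5-membered ring with two adjacent nitrogens (one N–H, one =N–) is fully conjugated (every ring atom contributes a p orbital); 2 ring double bonds (4 π electrons) plus a heteroatom lone pair (2) give 6 π electrons. That satisfies 4n+2 with n=1, so it is aromatic (pyrazole).
The 6-membered ring has a continuous p-orbital overlap around the ring; 3 ring double bonds give 6 π electrons. 6 = 4(1)+2, so it is aromatic (benzene ring).
The 5-membered ring has three sp³ carbons, so it is not fully conjugated — not aromatic (cyclopentane ring).
2 of the 3 rings are aromatic. Total: 2.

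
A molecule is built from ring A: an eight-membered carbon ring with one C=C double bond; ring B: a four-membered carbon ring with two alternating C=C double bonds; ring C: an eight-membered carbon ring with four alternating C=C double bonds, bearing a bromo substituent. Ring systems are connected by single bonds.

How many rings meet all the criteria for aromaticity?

0

Ring A has six sp³ carbons, so it is not fully conjugated — not aromatic (cyclooctene).
Ring B has only sp² ring atoms; a planar conformation would have a fully conjugated π system of 4 electrons. But 4 = 4(1), which is 4n not 4n+2, so ring B is not aromatic (cyclobutadiene) — cyclobutadiene is antiaromatic and distorts to a rectangle.
Ring C has only sp² ring atoms; a planar conformation would have a fully conjugated π system of 8 electrons. But 8 = 4(2), which is 4n not 4n+2, so ring C is not aromatic (cyclooctatetraene) — cyclooctatetraene distorts into a non-planar tub to avoid antiaromaticity.
No ring is aromatic. Total: 0.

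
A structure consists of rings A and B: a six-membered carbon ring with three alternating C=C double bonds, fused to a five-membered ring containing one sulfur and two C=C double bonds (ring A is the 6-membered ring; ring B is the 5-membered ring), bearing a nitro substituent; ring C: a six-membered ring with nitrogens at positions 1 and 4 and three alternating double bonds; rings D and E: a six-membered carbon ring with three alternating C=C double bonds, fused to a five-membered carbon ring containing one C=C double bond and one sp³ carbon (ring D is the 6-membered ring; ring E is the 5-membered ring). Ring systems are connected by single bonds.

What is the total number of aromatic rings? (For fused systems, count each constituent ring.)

Rings A and B form a fused bicyclic system (with one sulfur) with 9 sp² atoms and 10 π electrons from ring double bonds plus a heteroatom lone pair. 10 = 4(2)+2, so the system is aromatic and both rings count as aromatic (benzothiophene).
Ring C has a continuous p-orbital overlap around the ring; 3 ring double bonds give 6 π electrons. 6 = 4(1)+2, so ring C is aromatic (pyrazine).
Ring D has a continuous p-orbital overlap around the ring; 3 ring double bonds give 6 π electrons. 6 = 4(1)+2, so ring D is aromatic (benzene ring).
Ring E has one sp³ carbon, so it is not fully conjugated — not aromatic (cyclopentene ring).
Aromatic: A, B, C, D. Total: 4.

4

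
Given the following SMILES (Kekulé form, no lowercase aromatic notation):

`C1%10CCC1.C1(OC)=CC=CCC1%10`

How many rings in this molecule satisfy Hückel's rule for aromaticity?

The SMILES encodes a four-membered saturated carbon ring; a six-membered carbon ring with two conjugated C=C double bonds and two sp³ carbons.
The 4-membered ring has only sp³ atoms, so it is not fully conjugated — not aromatic (cyclobutane).
The 6-membered ring has two sp³ carbons, so it is not fully conjugated — not aromatic (1,3-cyclohexadiene).
None of the rings are aromatic. Total: 0.

0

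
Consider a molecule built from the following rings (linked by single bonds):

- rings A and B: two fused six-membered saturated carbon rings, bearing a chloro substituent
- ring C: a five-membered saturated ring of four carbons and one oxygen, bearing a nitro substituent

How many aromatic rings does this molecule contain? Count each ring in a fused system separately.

0

Ring A has only sp³ atoms, so it is not fully conjugated — not aromatic (cyclohexane ring).
Ring B has only sp³ atoms, so it is not fully conjugated — not aromatic (cyclohexane ring).
Ring C has only sp³ atoms, so it is not fully conjugated — not aromatic (tetrahydrofuran).
No ring is aromatic. Total: 0.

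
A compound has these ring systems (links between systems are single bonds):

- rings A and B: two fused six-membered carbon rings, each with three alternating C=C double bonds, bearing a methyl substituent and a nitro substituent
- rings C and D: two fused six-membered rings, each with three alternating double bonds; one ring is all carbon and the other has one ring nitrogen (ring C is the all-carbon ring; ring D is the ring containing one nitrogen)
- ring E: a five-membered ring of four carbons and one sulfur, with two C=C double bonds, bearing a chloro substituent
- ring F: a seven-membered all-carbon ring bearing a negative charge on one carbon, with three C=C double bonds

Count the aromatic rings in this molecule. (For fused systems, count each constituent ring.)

5

Rings A and B form a fused bicyclic system with 10 sp² atoms and 10 π electrons from ring double bonds. 10 = 4(2)+2, so the system is aromatic and both rings count as aromatic (naphthalene).
Rings C and D form a fused bicyclic system (with one nitrogen) with 10 sp² atoms and 10 π electrons from ring double bonds. 10 = 4(2)+2, so the system is aromatic and both rings count as aromatic (quinoline).
Ring E is fully conjugated (every ring atom contributes a p orbital); 2 ring double bonds (4 π electrons) plus a heteroatom lone pair (2) give 6 π electrons. 6 = 4(1)+2, so ring E is aromatic (thiophene).
Ring F has only sp² ring atoms; a planar conformation would have a fully conjugated π system of 8 electrons. But 8 = 4(2), which is 4n not 4n+2, so ring F is not aromatic (cycloheptatrienyl anion).
Aromatic: A, B, C, D, E. Total: 5.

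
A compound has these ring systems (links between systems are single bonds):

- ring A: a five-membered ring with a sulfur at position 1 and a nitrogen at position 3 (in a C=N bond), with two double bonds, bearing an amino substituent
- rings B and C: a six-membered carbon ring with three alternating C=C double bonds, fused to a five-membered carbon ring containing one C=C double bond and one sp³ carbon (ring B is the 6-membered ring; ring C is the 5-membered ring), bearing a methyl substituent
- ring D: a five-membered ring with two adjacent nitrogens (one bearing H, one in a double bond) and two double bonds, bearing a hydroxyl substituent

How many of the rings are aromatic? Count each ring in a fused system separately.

Ring A is planar and fully conjugated; 2 ring double bonds (4 π electrons) plus a heteroatom lone pair (2) give 6 π electrons. Since 6 = 4n+2 (n=1), ring A is aromatic (thiazole).
Ring B is fully conjugated (every ring atom contributes a p orbital); 3 ring double bonds give 6 π electrons. Since 6 = 4n+2 (n=1), ring B is aromatic (benzene ring).
Ring C has one sp³ carbon, so it is not fully conjugated — not aromatic (cyclopentene ring).
Ring D is fully conjugated (every ring atom contributes a p orbital); 2 ring double bonds (4 π electrons) plus a heteroatom lone pair (2) give 6 π electrons. 6 = 4(1)+2, so ring D is aromatic (pyrazole).
Aromatic: A, B, D. Total: 3.

3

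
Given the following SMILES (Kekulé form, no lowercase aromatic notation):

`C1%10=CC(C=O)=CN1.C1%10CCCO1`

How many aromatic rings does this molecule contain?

1

The SMILES encodes a five-membered ring of four carbons and one nitrogen bearing a hydrogen, with two C=C double bonds; a five-membered saturated ring of four carbons and one oxygen.
The 5-membered ring with one N–H is fully conjugated (every ring atom contributes a p orbital); 2 ring double bonds (4 π electrons) plus a heteroatom lone pair (2) give 6 π electrons. That satisfies 4n+2 with n=1, so it is aromatic (pyrrole).
The 5-membered ring with one oxygen has only sp³ atoms, so it is not fully conjugated — not aromatic (tetrahydrofuran).
1 of the 2 rings is aromatic. Total: 1.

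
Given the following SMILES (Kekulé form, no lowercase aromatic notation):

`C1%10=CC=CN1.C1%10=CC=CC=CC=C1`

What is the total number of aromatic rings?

1

The SMILES encodes a five-membered ring of four carbons and one nitrogen bearing a hydrogen, with two C=C double bonds; an eight-membered carbon ring with four alternating C=C double bonds.
The 5-membered ring with one N–H is fully conjugated (every ring atom contributes a p orbital); 2 ring double bonds (4 π electrons) plus a heteroatom lone pair (2) give 6 π electrons. Since 6 = 4n+2 (n=1), it is aromatic (pyrrole).
The 8-membered ring has only sp² ring atoms; a planar conformation would have a fully conjugated π system of 8 electrons. But 8 = 4(2), which is 4n not 4n+2, so it is not aromatic (cyclooctatetraene) — cyclooctatetraene distorts into a non-planar tub to avoid antiaromaticity.
1 of the 2 rings is aromatic. Total: 1.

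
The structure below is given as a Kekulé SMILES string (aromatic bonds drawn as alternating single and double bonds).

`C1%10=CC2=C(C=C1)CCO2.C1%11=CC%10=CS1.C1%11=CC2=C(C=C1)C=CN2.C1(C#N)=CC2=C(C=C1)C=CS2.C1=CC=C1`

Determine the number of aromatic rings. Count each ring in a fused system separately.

6

The SMILES encodes a six-membered carbon ring with three alternating C=C double bonds, fused to a five-membered ring containing one oxygen and two sp³ carbons; a five-membered ring of four carbons and one sulfur, with two C=C double bonds; a six-membered carbon ring with three alternating C=C double bonds, fused to a five-membered ring containing one N–H nitrogen and two C=C double bonds; a six-membered carbon ring with three alternating C=C double bonds, fused to a five-membered ring containing one sulfur and two C=C double bonds; a four-membered carbon ring with two alternating C=C double bonds.
The 6-membered ring is fully conjugated (every ring atom contributes a p orbital); 3 ring double bonds give 6 π electrons. 6 = 4(1)+2, so it is aromatic (benzene ring).
The 5-membered ring with one oxygen has two sp³ carbons, so it is not fully conjugated — not aromatic (oxolane ring).
The 5-membered ring with one sulfur is fully conjugated (every ring atom contributes a p orbital); 2 ring double bonds (4 π electrons) plus a heteroatom lone pair (2) give 6 π electrons. Since 6 = 4n+2 (n=1), it is aromatic (thiophene).
The fused 6/5-membered bicyclic (with one N–H) is a single π system with 9 sp² atoms and 10 π electrons from ring double bonds plus a heteroatom lone pair. 10 = 4(2)+2, so the system is aromatic and both rings count as aromatic (indole).
The fused 6/5-membered bicyclic (with one sulfur) is a single π system with 9 sp² atoms and 10 π electrons from ring double bonds plus a heteroatom lone pair. 10 = 4(2)+2, so the system is aromatic and both rings count as aromatic (benzothiophene).
The 4-membered ring has only sp² ring atoms; a planar conformation would have a fully conjugated π system of 4 electrons. But 4 = 4(1), which is 4n not 4n+2, so it is not aromatic (cyclobutadiene) — cyclobutadiene is antiaromatic and distorts to a rectangle.
6 of the 8 rings are aromatic. Total: 6.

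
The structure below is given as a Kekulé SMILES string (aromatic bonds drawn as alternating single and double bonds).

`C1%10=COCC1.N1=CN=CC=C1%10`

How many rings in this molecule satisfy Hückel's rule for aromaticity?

1

The SMILES encodes a five-membered ring of four carbons and one oxygen, with one C=C double bond and two sp³ carbons; a six-membered ring with nitrogens at positions 1 and 3 and three alternating double bonds.
The 5-membered ring with one oxygen has two sp³ carbons, so it is not fully conjugated — not aromatic (2,3-dihydrofuran).
The 6-membered ring with two nitrogens (1,3) is fully conjugated (every ring atom contributes a p orbital); 3 ring double bonds give 6 π electrons. Since 6 = 4n+2 (n=1), it is aromatic (pyrimidine).
1 of the 2 rings is aromatic. Total: 1.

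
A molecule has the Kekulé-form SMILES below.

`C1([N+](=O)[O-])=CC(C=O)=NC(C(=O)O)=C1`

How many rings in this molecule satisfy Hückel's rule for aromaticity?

1

The SMILES encodes a six-membered ring of five carbons and one nitrogen with three alternating double bonds.
The 6-membered ring with one nitrogen is fully conjugated (every ring atom contributes a p orbital); 3 ring double bonds give 6 π electrons. Since 6 = 4n+2 (n=1), it is aromatic (pyridine).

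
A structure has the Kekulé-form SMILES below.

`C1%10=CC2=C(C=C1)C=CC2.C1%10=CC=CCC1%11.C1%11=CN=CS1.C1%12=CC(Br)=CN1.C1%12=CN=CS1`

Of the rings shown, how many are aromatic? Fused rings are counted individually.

4

The SMILES encodes a six-membered carbon ring with three alternating C=C double bonds, fused to a five-membered carbon ring containing one C=C double bond and one sp³ carbon; a six-membered carbon ring with two conjugated C=C double bonds and two sp³ carbons; a five-membered ring with a sulfur at position 1 and a nitrogen at position 3 (in a C=N bond), with two double bonds; a five-membered ring of four carbons and one nitrogen bearing a hydrogen, with two C=C double bonds; a five-membered ring with a sulfur at position 1 and a nitrogen at position 3 (in a C=N bond), with two double bonds.
The 6-membered ring is planar and fully conjugated; 3 ring double bonds give 6 π electrons. 6 = 4(1)+2, so it is aromatic (benzene ring).
The 5-membered ring has one sp³ carbon, so it is not fully conjugated — not aromatic (cyclopentene ring).
The second 6-membered ring has two sp³ carbons, so it is not fully conjugated — not aromatic (1,3-cyclohexadiene).
The 5-membered ring with one sulfur and one =N– is planar and fully conjugated; 2 ring double bonds (4 π electrons) plus a heteroatom lone pair (2) give 6 π electrons. Since 6 = 4n+2 (n=1), it is aromatic (thiazole).
The 5-membered ring with one N–H is fully conjugated (every ring atom contributes a p orbital); 2 ring double bonds (4 π electrons) plus a heteroatom lone pair (2) give 6 π electrons. 6 = 4(1)+2, so it is aromatic (pyrrole).
The second 5-membered ring with one sulfur and one =N– has a continuous p-orbital overlap around the ring; 2 ring double bonds (4 π electrons) plus a heteroatom lone pair (2) give 6 π electrons. Since 6 = 4n+2 (n=1), it is aromatic (thiazole).
4 of the 6 rings are aromatic. Total: 4.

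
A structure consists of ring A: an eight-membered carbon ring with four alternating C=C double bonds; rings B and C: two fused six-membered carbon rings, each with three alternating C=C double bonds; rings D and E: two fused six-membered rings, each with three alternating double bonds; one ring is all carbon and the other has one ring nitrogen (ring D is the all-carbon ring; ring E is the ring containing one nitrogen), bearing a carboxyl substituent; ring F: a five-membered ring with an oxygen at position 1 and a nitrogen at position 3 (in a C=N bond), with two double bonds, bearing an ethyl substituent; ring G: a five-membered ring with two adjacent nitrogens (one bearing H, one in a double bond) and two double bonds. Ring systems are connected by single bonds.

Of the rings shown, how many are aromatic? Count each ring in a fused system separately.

6

Ring A has only sp² ring atoms; a planar conformation would have a fully conjugated π system of 8 electrons. But 8 = 4(2), which is 4n not 4n+2, so ring A is not aromatic (cyclooctatetraene) — cyclooctatetraene distorts into a non-planar tub to avoid antiaromaticity.
Rings B and C form a fused bicyclic system with 10 sp² atoms and 10 π electrons from ring double bonds. 10 = 4(2)+2, so the system is aromatic and both rings count as aromatic (naphthalene).
Rings D and E form a fused bicyclic system (with one nitrogen) with 10 sp² atoms and 10 π electrons from ring double bonds. 10 = 4(2)+2, so the system is aromatic and both rings count as aromatic (quinoline).
Ring F has a continuous p-orbital overlap around the ring; 2 ring double bonds (4 π electrons) plus a heteroatom lone pair (2) give 6 π electrons. Since 6 = 4n+2 (n=1), ring F is aromatic (oxazole).
Ring G is fully conjugated (every ring atom contributes a p orbital); 2 ring double bonds (4 π electrons) plus a heteroatom lone pair (2) give 6 π electrons. That satisfies 4n+2 with n=1, so ring G is aromatic (pyrazole).
Aromatic: B, C, D, E, F, G. Total: 6.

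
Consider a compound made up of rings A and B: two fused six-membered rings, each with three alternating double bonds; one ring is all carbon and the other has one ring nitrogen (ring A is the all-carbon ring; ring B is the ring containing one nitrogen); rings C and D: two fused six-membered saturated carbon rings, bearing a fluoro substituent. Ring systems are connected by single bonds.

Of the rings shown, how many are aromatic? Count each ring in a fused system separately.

2

Rings A and B form a fused bicyclic system (with one nitrogen) with 10 sp² atoms and 10 π electrons from ring double bonds. 10 = 4(2)+2, so the system is aromatic and both rings count as aromatic (quinoline).
Ring C has only sp³ atoms, so it is not fully conjugated — not aromatic (cyclohexane ring).
Ring D has only sp³ atoms, so it is not fully conjugated — not aromatic (cyclohexane ring).
Aromatic: A, B. Total: 2.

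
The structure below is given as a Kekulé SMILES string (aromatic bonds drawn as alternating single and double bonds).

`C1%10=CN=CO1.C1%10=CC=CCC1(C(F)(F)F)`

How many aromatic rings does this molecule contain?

1

The SMILES encodes a five-membered ring with an oxygen at position 1 and a nitrogen at position 3 (in a C=N bond), with two double bonds; a six-membered carbon ring with two conjugated C=C double bonds and two sp³ carbons.
The 5-membered ring with one oxygen and one =N– has a continuous p-orbital overlap around the ring; 2 ring double bonds (4 π electrons) plus a heteroatom lone pair (2) give 6 π electrons. That satisfies 4n+2 with n=1, so it is aromatic (oxazole).
The 6-membered ring has two sp³ carbons, so it is not fully conjugated — not aromatic (1,3-cyclohexadiene).
1 of the 2 rings is aromatic. Total: 1.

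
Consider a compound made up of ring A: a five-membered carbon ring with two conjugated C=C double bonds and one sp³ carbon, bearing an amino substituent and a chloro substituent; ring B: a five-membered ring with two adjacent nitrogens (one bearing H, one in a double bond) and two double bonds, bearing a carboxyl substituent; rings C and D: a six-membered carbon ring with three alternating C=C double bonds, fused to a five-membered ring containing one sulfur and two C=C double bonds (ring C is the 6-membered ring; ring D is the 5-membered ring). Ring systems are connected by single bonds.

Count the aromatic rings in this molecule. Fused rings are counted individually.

Ring A has one sp³ carbon, so it is not fully conjugated — not aromatic (cyclopentadiene).
Ring B is fully conjugated (every ring atom contributes a p orbital); 2 ring double bonds (4 π electrons) plus a heteroatom lone pair (2) give 6 π electrons. 6 = 4(1)+2, so ring B is aromatic (pyrazole).
Rings C and D form a fused bicyclic system (with one sulfur) with 9 sp² atoms and 10 π electrons from ring double bonds plus a heteroatom lone pair. 10 = 4(2)+2, so the system is aromatic and both rings count as aromatic (benzothiophene).
Aromatic: B, C, D. Total: 3.

3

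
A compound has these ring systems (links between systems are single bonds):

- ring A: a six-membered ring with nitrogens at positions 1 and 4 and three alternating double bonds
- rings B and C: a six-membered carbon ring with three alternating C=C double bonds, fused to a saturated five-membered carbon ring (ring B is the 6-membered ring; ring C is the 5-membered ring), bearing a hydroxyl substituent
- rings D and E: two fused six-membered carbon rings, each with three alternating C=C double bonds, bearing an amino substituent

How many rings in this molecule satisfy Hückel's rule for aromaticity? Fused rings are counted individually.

4

Ring A has a continuous p-orbital overlap around the ring; 3 ring double bonds give 6 π electrons. That satisfies 4n+2 with n=1, so ring A is aromatic (pyrazine).
Ring B is planar and fully conjugated; 3 ring double bonds give 6 π electrons. 6 = 4(1)+2, so ring B is aromatic (benzene ring).
Ring C has three sp³ carbons, so it is not fully conjugated — not aromatic (cyclopentane ring).
Rings D and E form a fused bicyclic system with 10 sp² atoms and 10 π electrons from ring double bonds. 10 = 4(2)+2, so the system is aromatic and both rings count as aromatic (naphthalene).
Aromatic: A, B, D, E. Total: 4.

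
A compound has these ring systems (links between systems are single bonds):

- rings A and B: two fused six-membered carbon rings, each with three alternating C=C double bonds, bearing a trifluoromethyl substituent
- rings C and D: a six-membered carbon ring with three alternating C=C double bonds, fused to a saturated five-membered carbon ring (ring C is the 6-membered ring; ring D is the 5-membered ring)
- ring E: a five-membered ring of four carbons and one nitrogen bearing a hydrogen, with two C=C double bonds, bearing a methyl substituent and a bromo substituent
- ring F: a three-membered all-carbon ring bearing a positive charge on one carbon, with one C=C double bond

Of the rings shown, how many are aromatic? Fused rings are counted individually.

5

Rings A and B form a fused bicyclic system with 10 sp² atoms and 10 π electrons from ring double bonds. 10 = 4(2)+2, so the system is aromatic and both rings count as aromatic (naphthalene).
Ring C is planar and fully conjugated; 3 ring double bonds give 6 π electrons. That satisfies 4n+2 with n=1, so ring C is aromatic (benzene ring).
Ring D has three sp³ carbons, so it is not fully conjugated — not aromatic (cyclopentane ring).
Ring E is fully conjugated (every ring atom contributes a p orbital); 2 ring double bonds (4 π electrons) plus a heteroatom lone pair (2) give 6 π electrons. 6 = 4(1)+2, so ring E is aromatic (pyrrole).
Ring F is planar and fully conjugated; 1 ring double bond (2 π electrons) plus the carbocation's empty p orbital (0, but keeps the ring conjugated) give 2 π electrons. That satisfies 4n+2 with n=0, so ring F is aromatic (cyclopropenyl cation).
Aromatic: A, B, C, E, F. Total: 5.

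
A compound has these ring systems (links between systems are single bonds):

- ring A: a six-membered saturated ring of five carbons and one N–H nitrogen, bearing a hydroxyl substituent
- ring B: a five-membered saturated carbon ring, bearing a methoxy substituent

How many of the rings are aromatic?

0

Ring A has only sp³ atoms, so it is not fully conjugated — not aromatic (piperidine).
Ring B has only sp³ atoms, so it is not fully conjugated — not aromatic (cyclopentane).
No ring is aromatic. Total: 0.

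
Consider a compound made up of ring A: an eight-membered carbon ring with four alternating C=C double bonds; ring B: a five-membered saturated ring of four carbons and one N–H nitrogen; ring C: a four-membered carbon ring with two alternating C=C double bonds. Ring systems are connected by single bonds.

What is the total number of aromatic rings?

Ring A has only sp² ring atoms; a planar conformation would have a fully conjugated π system of 8 electrons. But 8 = 4(2), which is 4n not 4n+2, so ring A is not aromatic (cyclooctatetraene) — cyclooctatetraene distorts into a non-planar tub to avoid antiaromaticity.
Ring B has only sp³ atoms, so it is not fully conjugated — not aromatic (pyrrolidine).
Ring C has only sp² ring atoms; a planar conformation would have a fully conjugated π system of 4 electrons. But 4 = 4(1), which is 4n not 4n+2, so ring C is not aromatic (cyclobutadiene) — cyclobutadiene is antiaromatic and distorts to a rectangle.
No ring is aromatic. Total: 0.

0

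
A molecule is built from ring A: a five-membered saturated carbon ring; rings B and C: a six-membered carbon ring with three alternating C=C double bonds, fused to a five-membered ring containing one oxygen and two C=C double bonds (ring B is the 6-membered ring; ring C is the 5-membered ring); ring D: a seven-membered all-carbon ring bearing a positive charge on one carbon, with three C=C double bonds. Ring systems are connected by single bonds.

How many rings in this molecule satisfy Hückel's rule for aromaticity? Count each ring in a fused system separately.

Ring A has only sp³ atoms, so it is not fully conjugated — not aromatic (cyclopentane).
Rings B and C form a fused bicyclic system (with one oxygen) with 9 sp² atoms and 10 π electrons from ring double bonds plus a heteroatom lone pair. 10 = 4(2)+2, so the system is aromatic and both rings count as aromatic (benzofuran).
Ring D is fully conjugated (every ring atom contributes a p orbital); 3 ring double bonds (6 π electrons) plus the carbocation's empty p orbital (0, but keeps the ring conjugated) give 6 π electrons. 6 = 4(1)+2, so ring D is aromatic (tropylium cation).
Aromatic: B, C, D. Total: 3.

3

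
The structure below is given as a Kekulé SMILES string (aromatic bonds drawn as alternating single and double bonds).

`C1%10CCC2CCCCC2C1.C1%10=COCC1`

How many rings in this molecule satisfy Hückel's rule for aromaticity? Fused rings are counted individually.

0

The SMILES encodes two fused six-membered saturated carbon rings; a five-membered ring of four carbons and one oxygen, with one C=C double bond and two sp³ carbons.
The 6-membered ring has only sp³ atoms, so it is not fully conjugated — not aromatic (cyclohexane ring).
The second 6-membered ring has only sp³ atoms, so it is not fully conjugated — not aromatic (cyclohexane ring).
The 5-membered ring with one oxygen has two sp³ carbons, so it is not fully conjugated — not aromatic (2,3-dihydrofuran).
None of the rings are aromatic. Total: 0.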